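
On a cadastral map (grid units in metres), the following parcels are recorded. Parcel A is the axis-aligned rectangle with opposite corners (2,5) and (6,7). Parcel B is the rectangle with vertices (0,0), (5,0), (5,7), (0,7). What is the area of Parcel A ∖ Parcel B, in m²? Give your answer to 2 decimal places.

2.00

|Parcel A∩Parcel B|: x∈[2,5], y∈[5,7] → 3·2 = 6.
|Parcel A| = 8.
|Parcel A ∖ Parcel B| = |Parcel A| − |Parcel A∩Parcel B| = 8 − 6 = 2.00.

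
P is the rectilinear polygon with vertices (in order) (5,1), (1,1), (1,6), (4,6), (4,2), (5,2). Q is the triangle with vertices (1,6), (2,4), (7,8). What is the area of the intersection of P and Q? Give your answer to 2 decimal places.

3.40

The intersection is the polygon with vertices (4,6), (4,5.6), (2,4), (1,6).
By the shoelace formula its area is 3.40.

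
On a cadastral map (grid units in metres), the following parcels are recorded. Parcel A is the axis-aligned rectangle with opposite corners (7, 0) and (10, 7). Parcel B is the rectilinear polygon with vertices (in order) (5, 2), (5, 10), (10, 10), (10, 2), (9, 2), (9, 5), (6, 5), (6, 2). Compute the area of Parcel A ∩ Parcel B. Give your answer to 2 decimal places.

9.00

The intersection is the polygon with vertices (10,2), (9,2), (9,5), (7,5), (7,7), (10,7).
By the shoelace formula its area is 9.00.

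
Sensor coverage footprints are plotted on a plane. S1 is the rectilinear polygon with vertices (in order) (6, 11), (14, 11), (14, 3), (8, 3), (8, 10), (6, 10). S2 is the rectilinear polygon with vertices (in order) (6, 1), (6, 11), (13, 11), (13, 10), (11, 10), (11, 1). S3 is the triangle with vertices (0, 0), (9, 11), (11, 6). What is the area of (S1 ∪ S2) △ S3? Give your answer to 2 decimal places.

64.86

|S1 ∪ S2| = 74.
|(S1 ∪ S2) ∩ S3| = 21.3182.
|(S1 ∪ S2) △ S3| = 74 + 33.5 − 42.6364 = 64.86.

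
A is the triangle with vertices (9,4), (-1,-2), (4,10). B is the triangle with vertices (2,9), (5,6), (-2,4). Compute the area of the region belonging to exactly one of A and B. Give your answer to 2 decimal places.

|A| = 45, |B| = 13.5, |A∩B| = 3.663.
|A △ B| = |A| + |B| − 2·|A∩B| = 45 + 13.5 − 7.3259 = 51.17.

51.17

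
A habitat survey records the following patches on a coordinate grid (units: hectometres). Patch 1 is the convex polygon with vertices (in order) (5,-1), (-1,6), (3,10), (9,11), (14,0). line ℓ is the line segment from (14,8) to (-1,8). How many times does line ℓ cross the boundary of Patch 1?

The segment meets the boundary at (1,8), (10.364,8).

2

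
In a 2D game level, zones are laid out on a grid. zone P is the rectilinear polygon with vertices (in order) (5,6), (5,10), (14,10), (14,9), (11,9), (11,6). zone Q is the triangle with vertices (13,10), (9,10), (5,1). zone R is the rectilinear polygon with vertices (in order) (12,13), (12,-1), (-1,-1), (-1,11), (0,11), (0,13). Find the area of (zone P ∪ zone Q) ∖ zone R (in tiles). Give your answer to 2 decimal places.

2.01

|zone P ∪ zone Q| = 33.25.
|(zone P ∪ zone Q) ∩ zone R| = 31.2431.
|(zone P ∪ zone Q) ∖ zone R| = 33.25 − 31.2431 = 2.01.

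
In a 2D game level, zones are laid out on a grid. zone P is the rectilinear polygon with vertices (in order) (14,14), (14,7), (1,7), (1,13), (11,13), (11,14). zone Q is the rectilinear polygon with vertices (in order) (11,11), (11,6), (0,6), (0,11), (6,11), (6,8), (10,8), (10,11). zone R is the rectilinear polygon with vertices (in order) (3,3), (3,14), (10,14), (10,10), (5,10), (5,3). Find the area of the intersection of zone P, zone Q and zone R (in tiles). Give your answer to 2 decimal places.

9.00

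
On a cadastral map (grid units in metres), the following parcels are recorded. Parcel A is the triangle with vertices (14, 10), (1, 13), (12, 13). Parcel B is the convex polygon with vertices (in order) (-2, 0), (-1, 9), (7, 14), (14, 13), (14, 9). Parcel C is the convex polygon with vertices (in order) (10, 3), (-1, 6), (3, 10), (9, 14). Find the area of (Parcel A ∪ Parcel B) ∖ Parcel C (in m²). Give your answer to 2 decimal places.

|Parcel A ∪ Parcel B| = 120.6315.
|(Parcel A ∪ Parcel B) ∩ Parcel C| = 55.1356.
|(Parcel A ∪ Parcel B) ∖ Parcel C| = 120.6315 − 55.1356 = 65.50.

65.50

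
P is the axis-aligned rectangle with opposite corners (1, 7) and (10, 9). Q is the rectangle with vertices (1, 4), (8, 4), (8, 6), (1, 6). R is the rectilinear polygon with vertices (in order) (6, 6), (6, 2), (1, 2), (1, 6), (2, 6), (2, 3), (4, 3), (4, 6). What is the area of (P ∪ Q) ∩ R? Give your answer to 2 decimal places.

|P ∪ Q| = 32.
|(P ∪ Q) ∩ R| = 6.00.

6.00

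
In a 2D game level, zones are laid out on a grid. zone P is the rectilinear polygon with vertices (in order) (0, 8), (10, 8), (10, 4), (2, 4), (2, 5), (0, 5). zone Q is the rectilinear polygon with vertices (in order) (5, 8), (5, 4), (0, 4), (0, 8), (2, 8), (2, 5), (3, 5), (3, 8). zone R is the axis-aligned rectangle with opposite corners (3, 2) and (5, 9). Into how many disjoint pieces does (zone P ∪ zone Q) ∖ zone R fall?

2

(zone P ∪ zone Q) ∖ zone R splits into 2 disjoint pieces (area 12, area 20).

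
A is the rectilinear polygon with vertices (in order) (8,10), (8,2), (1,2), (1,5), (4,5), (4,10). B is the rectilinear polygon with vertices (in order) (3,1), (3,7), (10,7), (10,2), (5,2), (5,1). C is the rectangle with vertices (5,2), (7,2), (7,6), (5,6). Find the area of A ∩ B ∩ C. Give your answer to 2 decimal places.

The intersection is the polygon with vertices (5,2), (5,6), (7,6), (7,2).
By the shoelace formula its area is 8.00.

8.00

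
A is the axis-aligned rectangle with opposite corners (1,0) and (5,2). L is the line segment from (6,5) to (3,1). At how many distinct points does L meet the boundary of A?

1

The segment meets the boundary at (3.75,2).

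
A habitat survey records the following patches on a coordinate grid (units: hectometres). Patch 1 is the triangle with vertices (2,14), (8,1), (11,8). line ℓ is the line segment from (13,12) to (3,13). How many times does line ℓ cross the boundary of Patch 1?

The segment meets the boundary at (3.588,12.941).

1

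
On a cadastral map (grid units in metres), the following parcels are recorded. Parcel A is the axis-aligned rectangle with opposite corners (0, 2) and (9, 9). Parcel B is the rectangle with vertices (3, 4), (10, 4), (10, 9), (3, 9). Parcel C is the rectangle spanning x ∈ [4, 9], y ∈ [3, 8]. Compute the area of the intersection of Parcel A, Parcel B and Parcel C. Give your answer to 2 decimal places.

20.00

The intersection is the polygon with vertices (4,4), (4,8), (9,8), (9,4).
By the shoelace formula its area is 20.00.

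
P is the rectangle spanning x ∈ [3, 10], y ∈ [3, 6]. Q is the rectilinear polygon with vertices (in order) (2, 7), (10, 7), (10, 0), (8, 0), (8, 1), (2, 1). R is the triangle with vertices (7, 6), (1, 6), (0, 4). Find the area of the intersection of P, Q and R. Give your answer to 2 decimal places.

2.29

The intersection is the polygon with vertices (3,6), (7,6), (3,4.857).
By the shoelace formula its area is 2.29.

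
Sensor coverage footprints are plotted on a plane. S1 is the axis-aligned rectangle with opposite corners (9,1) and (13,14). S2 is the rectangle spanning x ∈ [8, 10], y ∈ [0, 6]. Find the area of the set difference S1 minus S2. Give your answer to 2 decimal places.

|S1∩S2|: x∈[9,10], y∈[1,6] → 1·5 = 5.
|S1| = 52.
|S1 ∖ S2| = |S1| − |S1∩S2| = 52 − 5 = 47.00.

47.00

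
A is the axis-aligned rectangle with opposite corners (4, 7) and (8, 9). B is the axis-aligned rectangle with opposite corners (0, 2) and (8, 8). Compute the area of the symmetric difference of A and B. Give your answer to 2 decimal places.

|A∩B|: x∈[4,8], y∈[7,8] → 4·1 = 4.
|A △ B| = |A| + |B| − 2·|A∩B| = 8 + 48 − 8 = 48.00.

48.00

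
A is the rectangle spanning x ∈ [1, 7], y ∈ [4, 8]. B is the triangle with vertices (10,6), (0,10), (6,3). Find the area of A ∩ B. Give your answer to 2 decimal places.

13.49

The intersection is the polygon with vertices (7,4), (5.143,4), (1.714,8), (5,8), (7,7.2).
By the shoelace formula its area is 13.49.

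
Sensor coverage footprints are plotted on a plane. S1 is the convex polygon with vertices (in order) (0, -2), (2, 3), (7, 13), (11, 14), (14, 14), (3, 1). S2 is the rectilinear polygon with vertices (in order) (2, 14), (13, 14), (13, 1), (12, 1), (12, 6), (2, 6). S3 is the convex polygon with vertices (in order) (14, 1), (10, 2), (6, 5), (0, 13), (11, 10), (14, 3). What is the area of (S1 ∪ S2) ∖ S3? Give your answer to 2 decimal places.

|S1 ∪ S2| = 110.4178.
|(S1 ∪ S2) ∩ S3| = 49.1788.
|(S1 ∪ S2) ∖ S3| = 110.4178 − 49.1788 = 61.24.

61.24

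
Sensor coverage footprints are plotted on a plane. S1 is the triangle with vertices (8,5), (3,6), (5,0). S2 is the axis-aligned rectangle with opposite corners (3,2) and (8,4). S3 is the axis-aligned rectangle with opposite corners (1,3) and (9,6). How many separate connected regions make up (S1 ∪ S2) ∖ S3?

(S1 ∪ S2) ∖ S3 is a single connected region.

1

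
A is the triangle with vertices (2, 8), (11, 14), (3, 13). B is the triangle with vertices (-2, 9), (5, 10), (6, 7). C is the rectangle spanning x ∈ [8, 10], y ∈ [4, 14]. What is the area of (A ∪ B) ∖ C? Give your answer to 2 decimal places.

26.23

|A ∪ B| = 28.3971.
|(A ∪ B) ∩ C| = 2.1667.
|(A ∪ B) ∖ C| = 28.3971 − 2.1667 = 26.23.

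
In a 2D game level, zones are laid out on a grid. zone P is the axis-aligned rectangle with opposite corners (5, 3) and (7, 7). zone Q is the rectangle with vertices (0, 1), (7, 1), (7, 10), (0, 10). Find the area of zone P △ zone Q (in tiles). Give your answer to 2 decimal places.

55.00

|zone P∩zone Q|: x∈[5,7], y∈[3,7] → 2·4 = 8.
|zone P △ zone Q| = |zone P| + |zone Q| − 2·|zone P∩zone Q| = 8 + 63 − 16 = 55.00.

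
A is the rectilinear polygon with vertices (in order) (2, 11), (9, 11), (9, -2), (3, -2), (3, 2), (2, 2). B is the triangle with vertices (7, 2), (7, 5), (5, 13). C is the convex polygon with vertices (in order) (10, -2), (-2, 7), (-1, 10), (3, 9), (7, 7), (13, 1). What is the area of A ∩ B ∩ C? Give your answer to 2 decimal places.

1.93

The intersection is the polygon with vertices (7,5), (7,2), (6,7.5), (6.429,7.286).
By the shoelace formula its area is 1.93.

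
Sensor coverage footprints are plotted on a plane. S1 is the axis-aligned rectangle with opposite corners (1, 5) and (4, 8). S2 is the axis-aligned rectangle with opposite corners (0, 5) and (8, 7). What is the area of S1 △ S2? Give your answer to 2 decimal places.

|S1∩S2|: x∈[1,4], y∈[5,7] → 3·2 = 6.
|S1 △ S2| = |S1| + |S2| − 2·|S1∩S2| = 9 + 16 − 12 = 13.00.

13.00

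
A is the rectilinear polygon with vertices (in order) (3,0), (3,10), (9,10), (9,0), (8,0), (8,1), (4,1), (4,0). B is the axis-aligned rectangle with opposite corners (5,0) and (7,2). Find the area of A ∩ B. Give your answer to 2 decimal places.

2.00

The intersection is the polygon with vertices (5,1), (5,2), (7,2), (7,1).
By the shoelace formula its area is 2.00.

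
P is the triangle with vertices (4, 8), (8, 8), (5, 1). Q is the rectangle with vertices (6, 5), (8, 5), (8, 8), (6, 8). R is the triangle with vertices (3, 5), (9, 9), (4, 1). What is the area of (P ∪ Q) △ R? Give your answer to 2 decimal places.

12.68

|P ∪ Q| = 15.9286.
|(P ∪ Q) ∩ R| = 8.6229.
|(P ∪ Q) △ R| = 15.9286 + 14 − 17.2458 = 12.68.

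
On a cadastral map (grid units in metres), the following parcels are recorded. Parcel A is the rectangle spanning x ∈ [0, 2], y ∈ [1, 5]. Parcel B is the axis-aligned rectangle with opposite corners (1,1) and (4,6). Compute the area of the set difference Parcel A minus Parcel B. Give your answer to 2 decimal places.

4.00

|Parcel A∩Parcel B|: x∈[1,2], y∈[1,5] → 1·4 = 4.
|Parcel A| = 8.
|Parcel A ∖ Parcel B| = |Parcel A| − |Parcel A∩Parcel B| = 8 − 4 = 4.00.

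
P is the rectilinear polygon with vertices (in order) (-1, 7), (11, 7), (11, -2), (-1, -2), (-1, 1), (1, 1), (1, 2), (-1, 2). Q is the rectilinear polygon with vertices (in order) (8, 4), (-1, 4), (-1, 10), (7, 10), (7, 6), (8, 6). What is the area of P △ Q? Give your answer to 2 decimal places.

|P| = 106, |Q| = 50, |P∩Q| = 26.
|P △ Q| = |P| + |Q| − 2·|P∩Q| = 106 + 50 − 52 = 104.00.

104.00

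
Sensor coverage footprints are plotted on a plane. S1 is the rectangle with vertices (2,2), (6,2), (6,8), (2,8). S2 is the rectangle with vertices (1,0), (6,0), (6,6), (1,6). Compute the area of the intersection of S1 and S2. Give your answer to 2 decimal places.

16.00

|S1∩S2|: x∈[2,6], y∈[2,6] → 4·4 = 16.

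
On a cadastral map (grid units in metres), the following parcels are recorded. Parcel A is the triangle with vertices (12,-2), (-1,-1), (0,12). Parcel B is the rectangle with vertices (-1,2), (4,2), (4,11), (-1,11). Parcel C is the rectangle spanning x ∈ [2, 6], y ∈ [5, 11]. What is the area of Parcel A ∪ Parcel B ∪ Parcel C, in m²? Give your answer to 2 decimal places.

By inclusion–exclusion:
Individual areas: |Parcel A| = 85, |Parcel B| = 45, |Parcel C| = 24.
|Parcel A∩Parcel B| = 34.0458.
|Parcel A∩Parcel C| = 9.3333.
|Parcel B∩Parcel C|: x∈[2,4], y∈[5,11] → 2·6 = 12.
|Parcel A∩Parcel B∩Parcel C| = 7.
|Parcel A ∪ Parcel B ∪ Parcel C| = 154 − 55.3791 + 7 = 105.62.

105.62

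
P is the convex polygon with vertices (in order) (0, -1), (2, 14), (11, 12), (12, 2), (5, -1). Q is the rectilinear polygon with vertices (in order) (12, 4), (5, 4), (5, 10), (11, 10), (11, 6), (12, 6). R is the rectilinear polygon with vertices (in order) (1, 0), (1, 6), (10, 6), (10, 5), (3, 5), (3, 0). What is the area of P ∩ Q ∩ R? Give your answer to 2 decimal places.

5.00

The intersection is the polygon with vertices (5,6), (10,6), (10,5), (5,5).
By the shoelace formula its area is 5.00.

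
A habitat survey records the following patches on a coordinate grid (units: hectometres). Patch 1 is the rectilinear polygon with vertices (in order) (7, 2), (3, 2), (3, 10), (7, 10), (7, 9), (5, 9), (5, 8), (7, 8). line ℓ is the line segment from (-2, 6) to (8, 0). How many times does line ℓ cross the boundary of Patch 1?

2

The segment meets the boundary at (4.667,2), (3,3).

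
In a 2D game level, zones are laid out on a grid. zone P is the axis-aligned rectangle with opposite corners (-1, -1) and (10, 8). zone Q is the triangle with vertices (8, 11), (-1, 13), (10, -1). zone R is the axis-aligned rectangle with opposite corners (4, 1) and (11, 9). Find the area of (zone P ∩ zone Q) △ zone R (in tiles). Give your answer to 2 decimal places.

|zone P ∩ zone Q| = 25.0714.
|(zone P ∩ zone Q) ∩ zone R| = 23.1028.
|(zone P ∩ zone Q) △ zone R| = 25.0714 + 56 − 46.2056 = 34.87.

34.87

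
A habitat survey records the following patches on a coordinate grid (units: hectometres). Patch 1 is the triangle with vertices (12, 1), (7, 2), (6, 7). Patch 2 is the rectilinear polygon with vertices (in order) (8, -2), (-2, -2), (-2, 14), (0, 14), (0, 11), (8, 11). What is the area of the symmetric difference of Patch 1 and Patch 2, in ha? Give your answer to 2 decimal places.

136.80

|Patch 1| = 12, |Patch 2| = 136, |Patch 1∩Patch 2| = 5.6.
|Patch 1 △ Patch 2| = |Patch 1| + |Patch 2| − 2·|Patch 1∩Patch 2| = 12 + 136 − 11.2 = 136.80.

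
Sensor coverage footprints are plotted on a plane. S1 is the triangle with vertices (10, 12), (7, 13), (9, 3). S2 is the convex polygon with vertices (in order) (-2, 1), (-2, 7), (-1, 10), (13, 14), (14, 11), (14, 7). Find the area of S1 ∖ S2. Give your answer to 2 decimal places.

|S1| = 14, |S1∩S2| = 12.9543.
|S1 ∖ S2| = |S1| − |S1∩S2| = 14 − 12.9543 = 1.05.

1.05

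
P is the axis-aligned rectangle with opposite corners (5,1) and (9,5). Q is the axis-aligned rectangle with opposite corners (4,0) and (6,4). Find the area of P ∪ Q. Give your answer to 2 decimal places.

21.00

By inclusion–exclusion:
Individual areas: |P| = 16, |Q| = 8.
|P∩Q|: x∈[5,6], y∈[1,4] → 1·3 = 3.
|P ∪ Q| = 24 − 3 = 21.00.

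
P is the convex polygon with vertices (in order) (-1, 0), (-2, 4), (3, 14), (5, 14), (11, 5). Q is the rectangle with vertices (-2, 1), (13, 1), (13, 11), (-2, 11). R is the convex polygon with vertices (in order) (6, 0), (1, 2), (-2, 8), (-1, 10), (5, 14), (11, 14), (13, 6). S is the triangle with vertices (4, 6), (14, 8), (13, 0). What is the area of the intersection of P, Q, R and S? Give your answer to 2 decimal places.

13.33

The intersection is the polygon with vertices (11,5), (7.615,3.59), (4,6), (9.588,7.118).
By the shoelace formula its area is 13.33.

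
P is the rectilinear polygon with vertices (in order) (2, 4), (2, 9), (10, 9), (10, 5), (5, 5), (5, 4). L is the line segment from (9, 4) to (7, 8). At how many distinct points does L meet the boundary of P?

The segment meets the boundary at (8.5,5).

1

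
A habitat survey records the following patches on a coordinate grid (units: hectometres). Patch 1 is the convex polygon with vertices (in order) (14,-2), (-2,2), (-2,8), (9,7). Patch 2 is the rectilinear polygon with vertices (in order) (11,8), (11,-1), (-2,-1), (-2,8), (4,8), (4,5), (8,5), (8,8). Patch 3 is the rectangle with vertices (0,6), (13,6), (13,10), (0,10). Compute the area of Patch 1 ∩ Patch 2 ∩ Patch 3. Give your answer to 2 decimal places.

7.87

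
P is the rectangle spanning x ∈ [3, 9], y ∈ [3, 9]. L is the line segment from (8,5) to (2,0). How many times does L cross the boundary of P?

The segment meets the boundary at (5.6,3).

1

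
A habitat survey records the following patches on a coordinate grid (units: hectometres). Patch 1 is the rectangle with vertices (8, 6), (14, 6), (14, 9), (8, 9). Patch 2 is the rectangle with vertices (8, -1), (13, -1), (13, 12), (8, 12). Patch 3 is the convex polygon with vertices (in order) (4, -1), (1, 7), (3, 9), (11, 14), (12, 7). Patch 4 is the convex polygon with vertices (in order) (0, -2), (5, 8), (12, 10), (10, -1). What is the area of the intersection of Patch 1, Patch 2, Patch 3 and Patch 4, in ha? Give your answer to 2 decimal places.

The intersection is the polygon with vertices (8,8.857), (8.5,9), (11.714,9), (11.76,8.68), (11.333,6.333), (11,6), (8,6).
By the shoelace formula its area is 10.54.

10.54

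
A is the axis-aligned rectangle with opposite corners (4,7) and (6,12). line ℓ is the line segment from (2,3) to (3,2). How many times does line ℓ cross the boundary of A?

0

The segment lies entirely outside A and never meets its boundary.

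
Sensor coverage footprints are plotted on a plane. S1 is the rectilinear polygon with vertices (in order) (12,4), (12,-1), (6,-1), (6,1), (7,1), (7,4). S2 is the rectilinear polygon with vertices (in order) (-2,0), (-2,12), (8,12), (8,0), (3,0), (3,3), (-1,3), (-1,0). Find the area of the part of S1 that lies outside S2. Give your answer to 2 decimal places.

22.00

|S1| = 27, |S1∩S2| = 5.
|S1 ∖ S2| = |S1| − |S1∩S2| = 27 − 5 = 22.00.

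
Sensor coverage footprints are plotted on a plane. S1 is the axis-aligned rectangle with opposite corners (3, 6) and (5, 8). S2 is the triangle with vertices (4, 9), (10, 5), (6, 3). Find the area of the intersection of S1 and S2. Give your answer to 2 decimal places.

The intersection is the polygon with vertices (5,8), (5,6), (4.333,8).
By the shoelace formula its area is 0.67.

0.67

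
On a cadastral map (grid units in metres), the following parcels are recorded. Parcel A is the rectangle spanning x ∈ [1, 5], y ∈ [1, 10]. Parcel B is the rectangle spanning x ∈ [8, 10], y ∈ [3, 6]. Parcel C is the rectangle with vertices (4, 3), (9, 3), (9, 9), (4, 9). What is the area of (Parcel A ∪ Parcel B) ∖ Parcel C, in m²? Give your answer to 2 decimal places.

33.00

|Parcel A ∪ Parcel B| = 42.
|(Parcel A ∪ Parcel B) ∩ Parcel C| = 9.
|(Parcel A ∪ Parcel B) ∖ Parcel C| = 42 − 9 = 33.00.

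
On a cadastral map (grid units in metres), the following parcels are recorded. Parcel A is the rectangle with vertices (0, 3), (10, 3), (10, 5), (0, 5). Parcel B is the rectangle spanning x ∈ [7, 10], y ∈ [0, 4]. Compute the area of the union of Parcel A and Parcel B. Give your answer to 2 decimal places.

29.00

By inclusion–exclusion:
Individual areas: |Parcel A| = 20, |Parcel B| = 12.
|Parcel A∩Parcel B|: x∈[7,10], y∈[3,4] → 3·1 = 3.
|Parcel A ∪ Parcel B| = 32 − 3 = 29.00.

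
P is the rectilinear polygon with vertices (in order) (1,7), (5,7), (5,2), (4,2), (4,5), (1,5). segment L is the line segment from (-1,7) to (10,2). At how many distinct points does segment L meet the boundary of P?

The segment meets the boundary at (4,4.727), (3.4,5), (1,6.091), (5,4.273).

4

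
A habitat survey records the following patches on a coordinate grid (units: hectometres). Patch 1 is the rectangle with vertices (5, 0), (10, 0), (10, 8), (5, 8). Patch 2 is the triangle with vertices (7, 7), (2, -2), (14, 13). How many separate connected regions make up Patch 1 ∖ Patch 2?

Patch 1 ∖ Patch 2 splits into 2 disjoint pieces (area 24.375, area 6.1833).

2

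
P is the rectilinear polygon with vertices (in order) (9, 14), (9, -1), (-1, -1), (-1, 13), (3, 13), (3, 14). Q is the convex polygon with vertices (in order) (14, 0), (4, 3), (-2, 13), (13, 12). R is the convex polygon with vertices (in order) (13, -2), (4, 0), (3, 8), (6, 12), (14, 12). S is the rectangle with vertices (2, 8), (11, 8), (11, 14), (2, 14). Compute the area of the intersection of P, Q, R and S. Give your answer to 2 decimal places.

The intersection is the polygon with vertices (6,12), (9,12), (9,8), (3,8).
By the shoelace formula its area is 18.00.

18.00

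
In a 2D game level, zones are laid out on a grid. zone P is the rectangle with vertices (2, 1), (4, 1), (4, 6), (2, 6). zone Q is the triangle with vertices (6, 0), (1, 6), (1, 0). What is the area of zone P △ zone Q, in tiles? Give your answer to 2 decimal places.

|zone P| = 10, |zone Q| = 15, |zone P∩zone Q| = 5.2.
|zone P △ zone Q| = |zone P| + |zone Q| − 2·|zone P∩zone Q| = 10 + 15 − 10.4 = 14.60.

14.60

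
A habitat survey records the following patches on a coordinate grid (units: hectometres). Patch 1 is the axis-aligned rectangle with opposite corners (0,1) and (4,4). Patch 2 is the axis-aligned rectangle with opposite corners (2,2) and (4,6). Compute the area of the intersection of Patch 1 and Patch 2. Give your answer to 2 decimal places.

|Patch 1∩Patch 2|: x∈[2,4], y∈[2,4] → 2·2 = 4.

4.00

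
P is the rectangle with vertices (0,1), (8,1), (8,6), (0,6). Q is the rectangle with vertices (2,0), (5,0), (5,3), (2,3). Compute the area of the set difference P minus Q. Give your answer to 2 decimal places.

|P∩Q|: x∈[2,5], y∈[1,3] → 3·2 = 6.
|P| = 40.
|P ∖ Q| = |P| − |P∩Q| = 40 − 6 = 34.00.

34.00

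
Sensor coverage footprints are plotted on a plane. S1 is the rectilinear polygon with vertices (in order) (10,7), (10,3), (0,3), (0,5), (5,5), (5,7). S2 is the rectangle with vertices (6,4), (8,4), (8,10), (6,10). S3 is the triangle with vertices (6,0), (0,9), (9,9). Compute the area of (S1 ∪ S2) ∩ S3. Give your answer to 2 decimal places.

18.00

|S1 ∪ S2| = 36.
|(S1 ∪ S2) ∩ S3| = 18.00.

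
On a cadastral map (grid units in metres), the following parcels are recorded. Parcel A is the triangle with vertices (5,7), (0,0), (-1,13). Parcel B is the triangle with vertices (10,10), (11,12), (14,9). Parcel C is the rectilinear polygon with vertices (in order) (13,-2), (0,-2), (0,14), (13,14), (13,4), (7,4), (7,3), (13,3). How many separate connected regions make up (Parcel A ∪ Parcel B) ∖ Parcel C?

(Parcel A ∪ Parcel B) ∖ Parcel C splits into 2 disjoint pieces (area 6, area 0.375).

2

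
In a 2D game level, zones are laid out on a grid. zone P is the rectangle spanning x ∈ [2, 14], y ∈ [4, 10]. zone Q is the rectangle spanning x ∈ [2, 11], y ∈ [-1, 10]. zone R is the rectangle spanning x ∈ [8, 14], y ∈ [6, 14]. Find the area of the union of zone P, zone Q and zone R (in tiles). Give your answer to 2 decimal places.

141.00

By inclusion–exclusion:
Individual areas: |zone P| = 72, |zone Q| = 99, |zone R| = 48.
|zone P∩zone Q|: x∈[2,11], y∈[4,10] → 9·6 = 54.
|zone P∩zone R|: x∈[8,14], y∈[6,10] → 6·4 = 24.
|zone Q∩zone R|: x∈[8,11], y∈[6,10] → 3·4 = 12.
|zone P∩zone Q∩zone R| = 12.
|zone P ∪ zone Q ∪ zone R| = 219 − 90 + 12 = 141.00.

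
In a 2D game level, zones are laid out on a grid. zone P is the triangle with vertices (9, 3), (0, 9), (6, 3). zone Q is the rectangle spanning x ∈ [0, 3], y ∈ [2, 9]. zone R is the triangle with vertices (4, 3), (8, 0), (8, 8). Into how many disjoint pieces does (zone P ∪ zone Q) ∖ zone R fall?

2

(zone P ∪ zone Q) ∖ zone R splits into 2 disjoint pieces (area 0.3333, area 24.1763).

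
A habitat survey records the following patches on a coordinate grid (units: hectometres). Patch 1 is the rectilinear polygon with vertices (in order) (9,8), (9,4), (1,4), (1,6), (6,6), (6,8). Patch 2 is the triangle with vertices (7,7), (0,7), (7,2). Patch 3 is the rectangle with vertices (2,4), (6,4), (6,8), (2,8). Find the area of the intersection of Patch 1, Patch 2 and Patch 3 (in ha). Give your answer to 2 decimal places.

6.27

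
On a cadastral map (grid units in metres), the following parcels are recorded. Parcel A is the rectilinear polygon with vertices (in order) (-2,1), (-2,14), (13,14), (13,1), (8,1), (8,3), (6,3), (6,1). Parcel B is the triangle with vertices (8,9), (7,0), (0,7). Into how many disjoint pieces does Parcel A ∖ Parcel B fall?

Parcel A ∖ Parcel B is a single connected region.

1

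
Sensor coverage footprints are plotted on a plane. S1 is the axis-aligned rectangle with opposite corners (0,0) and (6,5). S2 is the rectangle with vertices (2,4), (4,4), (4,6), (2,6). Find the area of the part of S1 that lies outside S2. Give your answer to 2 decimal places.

|S1∩S2|: x∈[2,4], y∈[4,5] → 2·1 = 2.
|S1| = 30.
|S1 ∖ S2| = |S1| − |S1∩S2| = 30 − 2 = 28.00.

28.00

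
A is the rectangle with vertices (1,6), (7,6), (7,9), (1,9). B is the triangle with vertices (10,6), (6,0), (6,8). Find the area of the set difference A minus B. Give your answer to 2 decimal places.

|A| = 18, |A∩B| = 1.75.
|A ∖ B| = |A| − |A∩B| = 18 − 1.75 = 16.25.

16.25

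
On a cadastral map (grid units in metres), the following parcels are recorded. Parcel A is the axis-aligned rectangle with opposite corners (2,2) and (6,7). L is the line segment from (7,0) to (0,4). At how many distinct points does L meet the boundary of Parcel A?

The segment meets the boundary at (2,2.857), (3.5,2).

2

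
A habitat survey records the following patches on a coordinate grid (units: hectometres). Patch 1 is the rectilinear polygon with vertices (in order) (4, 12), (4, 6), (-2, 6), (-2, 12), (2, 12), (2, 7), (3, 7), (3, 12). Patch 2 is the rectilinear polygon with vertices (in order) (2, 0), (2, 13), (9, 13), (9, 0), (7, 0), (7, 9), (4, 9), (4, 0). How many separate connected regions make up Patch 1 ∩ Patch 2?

1

Patch 1 ∩ Patch 2 is a single connected region.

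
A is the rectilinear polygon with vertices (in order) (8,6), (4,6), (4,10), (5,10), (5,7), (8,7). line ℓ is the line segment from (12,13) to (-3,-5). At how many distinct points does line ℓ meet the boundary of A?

The segment meets the boundary at (6.167,6), (7,7).

2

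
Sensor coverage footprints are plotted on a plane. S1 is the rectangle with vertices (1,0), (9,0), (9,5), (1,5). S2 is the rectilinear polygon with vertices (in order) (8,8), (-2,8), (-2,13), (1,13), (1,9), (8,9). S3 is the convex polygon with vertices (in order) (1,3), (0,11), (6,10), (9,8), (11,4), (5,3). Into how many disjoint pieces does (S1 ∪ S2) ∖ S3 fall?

(S1 ∪ S2) ∖ S3 splits into 3 disjoint pieces (area 25.3333, area 12.6458, area 0.0833).

3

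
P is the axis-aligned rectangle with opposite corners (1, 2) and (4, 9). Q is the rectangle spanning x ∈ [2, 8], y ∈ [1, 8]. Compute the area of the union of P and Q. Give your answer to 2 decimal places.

By inclusion–exclusion:
Individual areas: |P| = 21, |Q| = 42.
|P∩Q|: x∈[2,4], y∈[2,8] → 2·6 = 12.
|P ∪ Q| = 63 − 12 = 51.00.

51.00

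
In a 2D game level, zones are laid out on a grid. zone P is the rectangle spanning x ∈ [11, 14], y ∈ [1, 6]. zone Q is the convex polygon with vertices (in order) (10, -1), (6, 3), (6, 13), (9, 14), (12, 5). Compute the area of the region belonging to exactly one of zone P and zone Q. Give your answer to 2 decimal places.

71.33

|zone P| = 15, |zone Q| = 61, |zone P∩zone Q| = 2.3333.
|zone P △ zone Q| = |zone P| + |zone Q| − 2·|zone P∩zone Q| = 15 + 61 − 4.6667 = 71.33.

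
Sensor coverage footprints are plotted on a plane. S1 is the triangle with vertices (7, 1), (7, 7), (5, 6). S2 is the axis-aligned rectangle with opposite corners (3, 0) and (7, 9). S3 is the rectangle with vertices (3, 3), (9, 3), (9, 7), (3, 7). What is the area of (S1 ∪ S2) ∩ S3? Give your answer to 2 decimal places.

The region (S1 ∪ S2) ∩ S3 is the polygon with vertices (3,7), (7,7), (7,3), (3,3).
By the shoelace formula its area is 16.00.

16.00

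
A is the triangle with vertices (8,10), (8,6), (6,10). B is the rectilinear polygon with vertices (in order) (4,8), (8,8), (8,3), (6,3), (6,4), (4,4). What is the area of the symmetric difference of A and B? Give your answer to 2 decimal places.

|A| = 4, |B| = 18, |A∩B| = 1.
|A △ B| = |A| + |B| − 2·|A∩B| = 4 + 18 − 2 = 20.00.

20.00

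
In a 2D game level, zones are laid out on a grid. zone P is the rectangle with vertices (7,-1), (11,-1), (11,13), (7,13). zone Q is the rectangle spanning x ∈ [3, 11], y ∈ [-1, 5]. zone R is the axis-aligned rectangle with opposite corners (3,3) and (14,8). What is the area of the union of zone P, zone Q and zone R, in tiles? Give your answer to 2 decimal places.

By inclusion–exclusion:
Individual areas: |zone P| = 56, |zone Q| = 48, |zone R| = 55.
|zone P∩zone Q|: x∈[7,11], y∈[-1,5] → 4·6 = 24.
|zone P∩zone R|: x∈[7,11], y∈[3,8] → 4·5 = 20.
|zone Q∩zone R|: x∈[3,11], y∈[3,5] → 8·2 = 16.
|zone P∩zone Q∩zone R| = 8.
|zone P ∪ zone Q ∪ zone R| = 159 − 60 + 8 = 107.00.

107.00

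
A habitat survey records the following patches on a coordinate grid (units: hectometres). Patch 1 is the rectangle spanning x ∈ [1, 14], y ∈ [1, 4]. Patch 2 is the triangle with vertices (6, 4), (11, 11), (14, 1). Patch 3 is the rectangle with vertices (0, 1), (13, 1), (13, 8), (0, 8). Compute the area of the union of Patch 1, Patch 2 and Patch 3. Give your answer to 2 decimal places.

By inclusion–exclusion:
Individual areas: |Patch 1| = 39, |Patch 2| = 35.5, |Patch 3| = 91.
|Patch 1∩Patch 2| = 10.65.
|Patch 1∩Patch 3|: x∈[1,13], y∈[1,4] → 12·3 = 36.
|Patch 2∩Patch 3| = 29.4565.
|Patch 1∩Patch 2∩Patch 3| = 9.1875.
|Patch 1 ∪ Patch 2 ∪ Patch 3| = 165.5 − 76.1065 + 9.1875 = 98.58.

98.58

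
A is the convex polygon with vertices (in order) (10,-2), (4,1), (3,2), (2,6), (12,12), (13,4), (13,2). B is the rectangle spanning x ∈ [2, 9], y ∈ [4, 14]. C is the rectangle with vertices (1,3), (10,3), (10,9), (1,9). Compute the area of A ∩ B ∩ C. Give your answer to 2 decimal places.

The intersection is the polygon with vertices (7,9), (9,9), (9,4), (2.5,4), (2,6).
By the shoelace formula its area is 27.00.

27.00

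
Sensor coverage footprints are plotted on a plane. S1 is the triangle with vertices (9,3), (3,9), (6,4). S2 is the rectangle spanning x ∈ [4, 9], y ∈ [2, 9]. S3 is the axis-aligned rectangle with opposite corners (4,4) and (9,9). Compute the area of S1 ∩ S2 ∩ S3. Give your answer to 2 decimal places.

4.67

The intersection is the polygon with vertices (4,7.333), (4,8), (8,4), (6,4).
By the shoelace formula its area is 4.67.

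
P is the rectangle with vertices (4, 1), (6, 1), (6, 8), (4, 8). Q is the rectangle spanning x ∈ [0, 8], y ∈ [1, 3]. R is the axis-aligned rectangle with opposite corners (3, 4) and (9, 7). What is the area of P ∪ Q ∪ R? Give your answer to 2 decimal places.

38.00

By inclusion–exclusion:
Individual areas: |P| = 14, |Q| = 16, |R| = 18.
|P∩Q|: x∈[4,6], y∈[1,3] → 2·2 = 4.
|P∩R|: x∈[4,6], y∈[4,7] → 2·3 = 6.
|Q∩R| = 0 (no overlap).
|P∩Q∩R| = 0.
|P ∪ Q ∪ R| = 48 − 10 + 0 = 38.00.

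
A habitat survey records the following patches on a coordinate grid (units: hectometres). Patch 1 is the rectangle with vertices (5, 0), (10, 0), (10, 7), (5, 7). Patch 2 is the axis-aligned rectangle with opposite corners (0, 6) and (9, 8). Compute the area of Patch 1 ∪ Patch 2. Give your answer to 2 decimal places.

49.00

By inclusion–exclusion:
Individual areas: |Patch 1| = 35, |Patch 2| = 18.
|Patch 1∩Patch 2|: x∈[5,9], y∈[6,7] → 4·1 = 4.
|Patch 1 ∪ Patch 2| = 53 − 4 = 49.00.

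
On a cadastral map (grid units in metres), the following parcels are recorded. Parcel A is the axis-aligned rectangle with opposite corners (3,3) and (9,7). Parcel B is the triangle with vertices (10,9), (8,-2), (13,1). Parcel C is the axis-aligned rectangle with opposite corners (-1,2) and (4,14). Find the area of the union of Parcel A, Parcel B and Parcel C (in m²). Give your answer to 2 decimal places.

104.48

By inclusion–exclusion:
Individual areas: |Parcel A| = 24, |Parcel B| = 24.5, |Parcel C| = 60.
|Parcel A∩Parcel B| = 0.0227.
|Parcel A∩Parcel C|: x∈[3,4], y∈[3,7] → 1·4 = 4.
|Parcel B∩Parcel C| = 0.
|Parcel A∩Parcel B∩Parcel C| = 0.
|Parcel A ∪ Parcel B ∪ Parcel C| = 108.5 − 4.0227 + 0 = 104.48.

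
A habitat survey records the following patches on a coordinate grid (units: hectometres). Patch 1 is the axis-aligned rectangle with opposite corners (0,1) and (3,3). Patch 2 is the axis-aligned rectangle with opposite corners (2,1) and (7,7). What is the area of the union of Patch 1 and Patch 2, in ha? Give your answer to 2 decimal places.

34.00

By inclusion–exclusion:
Individual areas: |Patch 1| = 6, |Patch 2| = 30.
|Patch 1∩Patch 2|: x∈[2,3], y∈[1,3] → 1·2 = 2.
|Patch 1 ∪ Patch 2| = 36 − 2 = 34.00.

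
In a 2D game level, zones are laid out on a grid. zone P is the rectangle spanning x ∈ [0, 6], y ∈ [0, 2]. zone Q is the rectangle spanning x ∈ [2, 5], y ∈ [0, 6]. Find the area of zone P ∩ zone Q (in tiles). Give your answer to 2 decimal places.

6.00

|zone P∩zone Q|: x∈[2,5], y∈[0,2] → 3·2 = 6.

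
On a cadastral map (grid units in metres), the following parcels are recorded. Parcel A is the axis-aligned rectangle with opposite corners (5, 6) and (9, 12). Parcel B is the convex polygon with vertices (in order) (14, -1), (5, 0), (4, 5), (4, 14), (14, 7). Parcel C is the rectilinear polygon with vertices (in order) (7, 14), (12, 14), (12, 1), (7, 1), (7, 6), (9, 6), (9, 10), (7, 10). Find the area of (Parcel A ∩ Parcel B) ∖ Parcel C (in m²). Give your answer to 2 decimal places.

|Parcel A ∩ Parcel B| = 22.3929.
|(Parcel A ∩ Parcel B) ∩ Parcel C| = 2.4.
|(Parcel A ∩ Parcel B) ∖ Parcel C| = 22.3929 − 2.4 = 19.99.

19.99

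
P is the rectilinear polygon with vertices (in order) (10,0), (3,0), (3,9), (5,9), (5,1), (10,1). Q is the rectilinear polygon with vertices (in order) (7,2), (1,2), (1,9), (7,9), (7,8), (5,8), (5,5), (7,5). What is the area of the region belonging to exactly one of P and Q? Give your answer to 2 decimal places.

31.00

|P| = 23, |Q| = 36, |P∩Q| = 14.
|P △ Q| = |P| + |Q| − 2·|P∩Q| = 23 + 36 − 28 = 31.00.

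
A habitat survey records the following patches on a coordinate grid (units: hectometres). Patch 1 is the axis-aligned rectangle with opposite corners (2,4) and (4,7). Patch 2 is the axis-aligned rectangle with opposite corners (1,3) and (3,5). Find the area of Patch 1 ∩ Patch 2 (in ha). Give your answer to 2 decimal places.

|Patch 1∩Patch 2|: x∈[2,3], y∈[4,5] → 1·1 = 1.

1.00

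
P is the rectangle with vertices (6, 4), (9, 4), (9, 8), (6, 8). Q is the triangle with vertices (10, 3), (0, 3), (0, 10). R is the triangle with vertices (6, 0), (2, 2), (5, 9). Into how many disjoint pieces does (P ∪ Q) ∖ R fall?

(P ∪ Q) ∖ R splits into 2 disjoint pieces (area 16.8122, area 19.5659).

2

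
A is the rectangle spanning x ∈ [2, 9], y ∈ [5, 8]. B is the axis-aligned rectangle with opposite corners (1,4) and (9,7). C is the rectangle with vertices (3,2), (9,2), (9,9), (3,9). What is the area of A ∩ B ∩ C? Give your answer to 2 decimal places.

The intersection is the polygon with vertices (3,5), (3,7), (9,7), (9,5).
By the shoelace formula its area is 12.00.

12.00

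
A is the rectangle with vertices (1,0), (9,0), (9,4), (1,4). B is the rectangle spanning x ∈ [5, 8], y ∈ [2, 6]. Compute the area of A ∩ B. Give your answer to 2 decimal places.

6.00

|A∩B|: x∈[5,8], y∈[2,4] → 3·2 = 6.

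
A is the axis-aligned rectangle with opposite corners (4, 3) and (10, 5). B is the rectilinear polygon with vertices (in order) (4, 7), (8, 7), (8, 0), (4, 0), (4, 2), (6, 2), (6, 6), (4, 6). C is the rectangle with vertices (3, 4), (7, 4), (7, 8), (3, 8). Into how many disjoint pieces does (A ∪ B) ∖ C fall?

(A ∪ B) ∖ C is a single connected region.

1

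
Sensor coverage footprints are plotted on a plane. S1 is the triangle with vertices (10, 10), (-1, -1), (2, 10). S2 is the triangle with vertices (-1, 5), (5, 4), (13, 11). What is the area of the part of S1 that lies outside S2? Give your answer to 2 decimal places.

28.79

|S1| = 44, |S1∩S2| = 15.2083.
|S1 ∖ S2| = |S1| − |S1∩S2| = 44 − 15.2083 = 28.79.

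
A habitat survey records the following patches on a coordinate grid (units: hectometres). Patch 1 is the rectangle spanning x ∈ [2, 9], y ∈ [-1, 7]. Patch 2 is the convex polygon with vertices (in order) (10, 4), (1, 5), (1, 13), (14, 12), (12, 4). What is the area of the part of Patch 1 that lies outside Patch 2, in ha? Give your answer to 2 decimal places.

38.50

|Patch 1| = 56, |Patch 1∩Patch 2| = 17.5.
|Patch 1 ∖ Patch 2| = |Patch 1| − |Patch 1∩Patch 2| = 56 − 17.5 = 38.50.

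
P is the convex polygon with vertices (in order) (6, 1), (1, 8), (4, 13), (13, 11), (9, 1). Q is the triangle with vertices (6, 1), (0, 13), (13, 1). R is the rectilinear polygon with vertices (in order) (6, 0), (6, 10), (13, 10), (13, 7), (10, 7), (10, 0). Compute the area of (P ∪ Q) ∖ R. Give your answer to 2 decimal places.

55.91

|P ∪ Q| = 97.9135.
|(P ∪ Q) ∩ R| = 42.
|(P ∪ Q) ∖ R| = 97.9135 − 42 = 55.91.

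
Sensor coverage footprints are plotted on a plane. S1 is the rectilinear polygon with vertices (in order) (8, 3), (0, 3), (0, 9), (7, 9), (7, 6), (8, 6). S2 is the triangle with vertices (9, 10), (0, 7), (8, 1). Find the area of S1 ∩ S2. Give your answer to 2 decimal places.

28.33

The intersection is the polygon with vertices (5.333,3), (0,7), (6,9), (7,9), (7,6), (8,6), (8,3).
By the shoelace formula its area is 28.33.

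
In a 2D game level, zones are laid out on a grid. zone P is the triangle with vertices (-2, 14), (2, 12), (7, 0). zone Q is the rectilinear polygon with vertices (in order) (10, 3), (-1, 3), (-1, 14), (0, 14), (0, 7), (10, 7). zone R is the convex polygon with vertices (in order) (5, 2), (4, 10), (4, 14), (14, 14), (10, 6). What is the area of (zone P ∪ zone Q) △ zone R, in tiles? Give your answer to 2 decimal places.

|zone P ∪ zone Q| = 63.8929.
|(zone P ∪ zone Q) ∩ zone R| = 16.1669.
|(zone P ∪ zone Q) △ zone R| = 63.8929 + 74 − 32.3338 = 105.56.

105.56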